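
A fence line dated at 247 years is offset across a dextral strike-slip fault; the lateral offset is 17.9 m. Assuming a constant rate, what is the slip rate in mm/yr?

72.5 mm/yr

rate = 17.9 m / 247 years = 0.0725 m/yr = 72.5 mm/yr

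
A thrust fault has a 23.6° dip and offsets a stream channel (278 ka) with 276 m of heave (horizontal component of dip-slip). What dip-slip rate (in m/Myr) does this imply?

dip-slip = heave / cos(dip) = 276 m / cos(23.6°) = 301.2 m
rate = 301.2 m / 278 ka = 0.00108 m/yr = 1080 m/Myr

1080 m/Myr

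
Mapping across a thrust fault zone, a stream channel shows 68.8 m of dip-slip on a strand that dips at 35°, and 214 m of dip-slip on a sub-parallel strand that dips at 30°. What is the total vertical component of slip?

throw_A = 68.8 × sin(35°) = 39.46 m
throw_B = 214 × sin(30°) = 107 m
total = 39.46 + 107 = 146 m

146 m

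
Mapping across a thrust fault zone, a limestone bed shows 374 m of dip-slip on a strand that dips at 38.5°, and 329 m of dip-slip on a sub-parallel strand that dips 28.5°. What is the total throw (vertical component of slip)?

390 m

throw_A = 374 × sin(38.5°) = 232.8 m
throw_B = 329 × sin(28.5°) = 157 m
total = 232.8 + 157 = 390 m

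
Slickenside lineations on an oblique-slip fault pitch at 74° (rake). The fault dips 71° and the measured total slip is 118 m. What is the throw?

dip-slip = net slip × sin(rake) = 118 m × sin(74°) = 113.4 m
throw = dip-slip × sin(dip) = 113.4 × sin(71°) = 107 m

107 m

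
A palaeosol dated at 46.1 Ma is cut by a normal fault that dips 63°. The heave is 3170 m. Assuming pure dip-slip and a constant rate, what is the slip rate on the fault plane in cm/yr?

0.0151 cm/yr

dip-slip = heave / cos(dip) = 3170 m / cos(63°) = 6983 m
rate = 6983 m / 46.1 Ma = 0.000151 m/yr = 0.0151 cm/yr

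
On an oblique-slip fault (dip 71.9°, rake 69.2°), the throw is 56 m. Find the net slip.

dip-slip = throw / sin(dip) = 56 / sin(71.9°) = 58.92 m
net slip = dip-slip / sin(rake) = 58.92 / sin(69.2°) = 63 m

63 m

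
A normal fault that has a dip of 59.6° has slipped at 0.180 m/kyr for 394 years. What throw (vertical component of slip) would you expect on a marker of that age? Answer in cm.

6.12 cm

dip-slip = rate × time = 0.180 m/kyr × 394 years = 0.07092 m
throw = dip-slip × sin(dip) = 0.07092 × sin(59.6°) = 0.0612 m = 6.12 cm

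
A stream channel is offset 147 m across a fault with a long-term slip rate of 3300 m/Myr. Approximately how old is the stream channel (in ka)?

age = offset / rate = 147 m / (3300 m/Myr) = 44500 yr = 44.5 ka

44.5 ka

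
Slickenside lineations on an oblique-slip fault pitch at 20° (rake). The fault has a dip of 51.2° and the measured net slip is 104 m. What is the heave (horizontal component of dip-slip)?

22.3 m

dip-slip = net slip × sin(rake) = 104 m × sin(20°) = 35.57 m
heave = dip-slip × cos(dip) = 35.57 × cos(51.2°) = 22.3 m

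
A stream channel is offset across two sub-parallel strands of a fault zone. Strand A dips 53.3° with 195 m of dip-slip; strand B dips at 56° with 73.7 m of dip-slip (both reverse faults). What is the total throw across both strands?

throw_A = 195 × sin(53.3°) = 156.3 m
throw_B = 73.7 × sin(56°) = 61.10 m
total = 156.3 + 61.10 = 217 m

217 m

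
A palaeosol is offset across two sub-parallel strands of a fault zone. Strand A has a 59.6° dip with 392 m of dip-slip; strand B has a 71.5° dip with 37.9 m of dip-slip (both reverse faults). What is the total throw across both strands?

throw_A = 392 × sin(59.6°) = 338.1 m
throw_B = 37.9 × sin(71.5°) = 35.94 m
total = 338.1 + 35.94 = 374 m

374 m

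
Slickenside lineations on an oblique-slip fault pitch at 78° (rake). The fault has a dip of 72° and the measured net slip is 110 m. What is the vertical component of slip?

dip-slip = net slip × sin(rake) = 110 m × sin(78°) = 107.6 m
throw = dip-slip × sin(dip) = 107.6 × sin(72°) = 102 m

102 m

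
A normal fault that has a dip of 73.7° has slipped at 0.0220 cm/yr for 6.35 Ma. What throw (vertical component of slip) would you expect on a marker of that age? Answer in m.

1340 m

dip-slip = rate × time = 0.0220 cm/yr × 6.35 Ma = 1397 m
throw = dip-slip × sin(dip) = 1397 × sin(73.7°) = 1340 m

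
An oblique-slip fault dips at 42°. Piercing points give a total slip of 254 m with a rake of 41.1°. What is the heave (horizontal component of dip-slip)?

dip-slip = net slip × sin(rake) = 254 m × sin(41.1°) = 167 m
heave = dip-slip × cos(dip) = 167 × cos(42°) = 124 m

124 m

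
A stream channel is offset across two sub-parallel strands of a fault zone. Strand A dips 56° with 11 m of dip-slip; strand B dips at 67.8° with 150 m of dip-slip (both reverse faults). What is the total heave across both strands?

heave_A = 11 × cos(56°) = 6.151 m
heave_B = 150 × cos(67.8°) = 56.68 m
total = 6.151 + 56.68 = 62.8 m

62.8 m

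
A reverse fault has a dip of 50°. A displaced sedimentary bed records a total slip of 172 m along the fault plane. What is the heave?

heave = dip-slip × cos(dip) = 172 m × cos(50°) = 111 m

111 m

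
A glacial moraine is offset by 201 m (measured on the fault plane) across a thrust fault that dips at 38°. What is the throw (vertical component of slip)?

throw = dip-slip × sin(dip) = 201 m × sin(38°) = 124 m

124 m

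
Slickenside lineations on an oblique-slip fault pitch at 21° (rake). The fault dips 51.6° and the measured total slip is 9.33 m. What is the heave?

dip-slip = net slip × sin(rake) = 9.33 m × sin(21°) = 3.344 m
heave = dip-slip × cos(dip) = 3.344 × cos(51.6°) = 2.08 m

2.08 m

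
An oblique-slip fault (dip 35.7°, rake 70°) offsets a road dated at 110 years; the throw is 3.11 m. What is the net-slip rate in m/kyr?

dip-slip = throw / sin(dip) = 3.11 / sin(35.7°) = 5.330 m
net slip = dip-slip / sin(rake) = 5.330 / sin(70°) = 5.672 m
rate = 5.672 m / 110 years = 0.0516 m/yr = 51.6 m/kyr

51.6 m/kyr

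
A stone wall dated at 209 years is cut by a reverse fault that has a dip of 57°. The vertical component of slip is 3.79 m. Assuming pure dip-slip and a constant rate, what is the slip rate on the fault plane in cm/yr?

2.16 cm/yr

dip-slip = throw / sin(dip) = 3.79 m / sin(57°) = 4.519 m
rate = 4.519 m / 209 years = 0.0216 m/yr = 2.16 cm/yr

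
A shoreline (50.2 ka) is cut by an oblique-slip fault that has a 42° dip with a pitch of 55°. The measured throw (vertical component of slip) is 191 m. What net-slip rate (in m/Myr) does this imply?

dip-slip = throw / sin(dip) = 191 / sin(42°) = 285.4 m
net slip = dip-slip / sin(rake) = 285.4 / sin(55°) = 348.5 m
rate = 348.5 m / 50.2 ka = 0.00694 m/yr = 6940 m/Myr

6940 m/Myr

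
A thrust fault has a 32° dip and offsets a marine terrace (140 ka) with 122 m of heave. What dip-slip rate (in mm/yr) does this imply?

1.03 mm/yr

dip-slip = heave / cos(dip) = 122 m / cos(32°) = 143.9 m
rate = 143.9 m / 140 ka = 0.00103 m/yr = 1.03 mm/yr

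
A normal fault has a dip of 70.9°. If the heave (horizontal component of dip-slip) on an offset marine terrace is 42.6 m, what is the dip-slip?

dip-slip = heave / cos(dip) = 42.6 / cos(70.9°) = 130 m

130 m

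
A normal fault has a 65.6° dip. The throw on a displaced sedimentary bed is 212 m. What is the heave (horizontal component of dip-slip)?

96.2 m

heave = throw / tan(dip) = 212 / tan(65.6°) = 96.2 m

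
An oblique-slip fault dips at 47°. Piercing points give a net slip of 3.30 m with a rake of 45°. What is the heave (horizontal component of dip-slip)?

1.59 m

dip-slip = net slip × sin(rake) = 3.30 m × sin(45°) = 2.333 m
heave = dip-slip × cos(dip) = 2.333 × cos(47°) = 1.59 m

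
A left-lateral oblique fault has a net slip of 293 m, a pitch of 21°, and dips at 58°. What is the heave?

55.6 m

dip-slip = net slip × sin(rake) = 293 m × sin(21°) = 105 m
heave = dip-slip × cos(dip) = 105 × cos(58°) = 55.6 m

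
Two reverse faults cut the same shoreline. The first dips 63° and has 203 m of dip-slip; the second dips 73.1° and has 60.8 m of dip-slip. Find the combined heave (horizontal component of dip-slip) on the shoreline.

heave_A = 203 × cos(63°) = 92.16 m
heave_B = 60.8 × cos(73.1°) = 17.67 m
total = 92.16 + 17.67 = 110 m

110 m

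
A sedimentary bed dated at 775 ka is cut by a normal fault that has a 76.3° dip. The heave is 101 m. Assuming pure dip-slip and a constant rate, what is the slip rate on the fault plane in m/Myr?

dip-slip = heave / cos(dip) = 101 m / cos(76.3°) = 426.5 m
rate = 426.5 m / 775 ka = 0.000550 m/yr = 550 m/Myr

550 m/Myr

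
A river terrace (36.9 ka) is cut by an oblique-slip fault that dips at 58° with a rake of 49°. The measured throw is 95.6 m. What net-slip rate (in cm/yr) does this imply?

0.405 cm/yr

dip-slip = throw / sin(dip) = 95.6 / sin(58°) = 112.7 m
net slip = dip-slip / sin(rake) = 112.7 / sin(49°) = 149.4 m
rate = 149.4 m / 36.9 ka = 0.00405 m/yr = 0.405 cm/yr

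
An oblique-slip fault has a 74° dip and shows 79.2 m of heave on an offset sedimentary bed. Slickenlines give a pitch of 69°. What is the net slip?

dip-slip = heave / cos(dip) = 79.2 / cos(74°) = 287.3 m
net slip = dip-slip / sin(rake) = 287.3 / sin(69°) = 308 m

308 m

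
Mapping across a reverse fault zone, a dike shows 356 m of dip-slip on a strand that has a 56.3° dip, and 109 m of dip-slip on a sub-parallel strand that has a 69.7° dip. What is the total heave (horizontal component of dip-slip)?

heave_A = 356 × cos(56.3°) = 197.5 m
heave_B = 109 × cos(69.7°) = 37.82 m
total = 197.5 + 37.82 = 235 m

235 m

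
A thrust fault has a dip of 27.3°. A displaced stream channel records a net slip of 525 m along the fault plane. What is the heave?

467 m

heave = dip-slip × cos(dip) = 525 m × cos(27.3°) = 467 m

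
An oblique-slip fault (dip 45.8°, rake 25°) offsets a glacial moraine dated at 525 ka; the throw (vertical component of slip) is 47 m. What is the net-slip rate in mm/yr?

0.295 mm/yr

dip-slip = throw / sin(dip) = 47 / sin(45.8°) = 65.56 m
net slip = dip-slip / sin(rake) = 65.56 / sin(25°) = 155.1 m
rate = 155.1 m / 525 ka = 0.000295 m/yr = 0.295 mm/yr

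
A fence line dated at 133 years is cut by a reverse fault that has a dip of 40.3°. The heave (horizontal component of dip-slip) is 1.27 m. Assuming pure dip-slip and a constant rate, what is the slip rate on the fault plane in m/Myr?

dip-slip = heave / cos(dip) = 1.27 m / cos(40.3°) = 1.665 m
rate = 1.665 m / 133 years = 0.0125 m/yr = 12500 m/Myr

12500 m/Myr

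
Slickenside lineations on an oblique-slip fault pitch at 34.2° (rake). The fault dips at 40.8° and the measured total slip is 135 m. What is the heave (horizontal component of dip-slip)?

dip-slip = net slip × sin(rake) = 135 m × sin(34.2°) = 75.88 m
heave = dip-slip × cos(dip) = 75.88 × cos(40.8°) = 57.4 m

57.4 m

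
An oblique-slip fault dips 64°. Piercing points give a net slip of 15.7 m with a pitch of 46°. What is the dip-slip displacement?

dip-slip = net slip × sin(rake) = 15.7 m × sin(46°) = 11.3 m

11.3 m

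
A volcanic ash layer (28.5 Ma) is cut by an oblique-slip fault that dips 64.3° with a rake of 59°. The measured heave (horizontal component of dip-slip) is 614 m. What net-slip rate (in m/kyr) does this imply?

dip-slip = heave / cos(dip) = 614 / cos(64.3°) = 1416 m
net slip = dip-slip / sin(rake) = 1416 / sin(59°) = 1652 m
rate = 1652 m / 28.5 Ma = 0.0000580 m/yr = 0.0580 m/kyr

0.0580 m/kyr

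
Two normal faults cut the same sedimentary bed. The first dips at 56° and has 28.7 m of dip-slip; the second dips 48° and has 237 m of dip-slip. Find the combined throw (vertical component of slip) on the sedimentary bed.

200 m

throw_A = 28.7 × sin(56°) = 23.79 m
throw_B = 237 × sin(48°) = 176.1 m
total = 23.79 + 176.1 = 200 m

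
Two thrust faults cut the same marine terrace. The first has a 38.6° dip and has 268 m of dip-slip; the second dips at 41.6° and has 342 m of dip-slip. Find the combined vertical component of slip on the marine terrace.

throw_A = 268 × sin(38.6°) = 167.2 m
throw_B = 342 × sin(41.6°) = 227.1 m
total = 167.2 + 227.1 = 394 m

394 m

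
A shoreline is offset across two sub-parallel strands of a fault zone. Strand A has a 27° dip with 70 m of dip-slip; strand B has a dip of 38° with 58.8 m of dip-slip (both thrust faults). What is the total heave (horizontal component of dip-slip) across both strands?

109 m

heave_A = 70 × cos(27°) = 62.37 m
heave_B = 58.8 × cos(38°) = 46.34 m
total = 62.37 + 46.34 = 109 m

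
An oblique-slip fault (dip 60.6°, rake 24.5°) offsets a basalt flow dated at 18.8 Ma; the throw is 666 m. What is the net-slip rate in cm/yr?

0.00981 cm/yr

dip-slip = throw / sin(dip) = 666 / sin(60.6°) = 764.5 m
net slip = dip-slip / sin(rake) = 764.5 / sin(24.5°) = 1843 m
rate = 1843 m / 18.8 Ma = 0.0000981 m/yr = 0.00981 cm/yr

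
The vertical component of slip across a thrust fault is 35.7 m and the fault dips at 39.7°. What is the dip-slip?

55.9 m

dip-slip = throw / sin(dip) = 35.7 / sin(39.7°) = 55.9 m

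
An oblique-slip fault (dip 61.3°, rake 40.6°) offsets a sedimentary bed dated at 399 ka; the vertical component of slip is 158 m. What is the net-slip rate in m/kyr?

dip-slip = throw / sin(dip) = 158 / sin(61.3°) = 180.1 m
net slip = dip-slip / sin(rake) = 180.1 / sin(40.6°) = 276.8 m
rate = 276.8 m / 399 ka = 0.000694 m/yr = 0.694 m/kyr

0.694 m/kyr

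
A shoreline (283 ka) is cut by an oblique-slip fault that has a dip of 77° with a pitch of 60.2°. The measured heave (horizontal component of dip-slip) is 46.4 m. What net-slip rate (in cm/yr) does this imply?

0.0840 cm/yr

dip-slip = heave / cos(dip) = 46.4 / cos(77°) = 206.3 m
net slip = dip-slip / sin(rake) = 206.3 / sin(60.2°) = 237.7 m
rate = 237.7 m / 283 ka = 0.000840 m/yr = 0.0840 cm/yr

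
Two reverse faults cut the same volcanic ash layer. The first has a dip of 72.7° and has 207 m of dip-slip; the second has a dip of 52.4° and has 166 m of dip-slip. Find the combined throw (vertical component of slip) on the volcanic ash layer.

throw_A = 207 × sin(72.7°) = 197.6 m
throw_B = 166 × sin(52.4°) = 131.5 m
total = 197.6 + 131.5 = 329 m

329 m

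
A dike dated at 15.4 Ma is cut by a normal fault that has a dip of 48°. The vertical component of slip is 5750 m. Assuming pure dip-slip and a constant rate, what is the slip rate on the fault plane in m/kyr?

0.502 m/kyr

dip-slip = throw / sin(dip) = 5750 m / sin(48°) = 7737 m
rate = 7737 m / 15.4 Ma = 0.000502 m/yr = 0.502 m/kyr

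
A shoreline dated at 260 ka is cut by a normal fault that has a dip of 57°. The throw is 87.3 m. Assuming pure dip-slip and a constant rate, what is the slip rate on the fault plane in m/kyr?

0.400 m/kyr

dip-slip = throw / sin(dip) = 87.3 m / sin(57°) = 104.1 m
rate = 104.1 m / 260 ka = 0.000400 m/yr = 0.400 m/kyr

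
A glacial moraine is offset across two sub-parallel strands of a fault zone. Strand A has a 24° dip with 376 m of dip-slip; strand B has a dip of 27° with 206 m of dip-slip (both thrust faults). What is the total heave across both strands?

heave_A = 376 × cos(24°) = 343.5 m
heave_B = 206 × cos(27°) = 183.5 m
total = 343.5 + 183.5 = 527 m

527 m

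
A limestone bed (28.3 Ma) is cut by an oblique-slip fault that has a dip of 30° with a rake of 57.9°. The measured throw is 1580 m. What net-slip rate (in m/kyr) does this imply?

0.132 m/kyr

dip-slip = throw / sin(dip) = 1580 / sin(30°) = 3160 m
net slip = dip-slip / sin(rake) = 3160 / sin(57.9°) = 3730 m
rate = 3730 m / 28.3 Ma = 0.000132 m/yr = 0.132 m/kyr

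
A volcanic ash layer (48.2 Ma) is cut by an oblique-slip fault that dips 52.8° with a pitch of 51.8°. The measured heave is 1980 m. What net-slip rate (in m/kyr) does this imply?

dip-slip = heave / cos(dip) = 1980 / cos(52.8°) = 3275 m
net slip = dip-slip / sin(rake) = 3275 / sin(51.8°) = 4167 m
rate = 4167 m / 48.2 Ma = 0.0000865 m/yr = 0.0865 m/kyr

0.0865 m/kyr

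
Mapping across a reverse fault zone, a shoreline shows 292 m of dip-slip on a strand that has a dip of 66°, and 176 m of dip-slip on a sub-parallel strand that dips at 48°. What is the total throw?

throw_A = 292 × sin(66°) = 266.8 m
throw_B = 176 × sin(48°) = 130.8 m
total = 266.8 + 130.8 = 398 m

398 m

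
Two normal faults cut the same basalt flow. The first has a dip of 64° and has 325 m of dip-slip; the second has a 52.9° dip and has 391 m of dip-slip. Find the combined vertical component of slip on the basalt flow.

throw_A = 325 × sin(64°) = 292.1 m
throw_B = 391 × sin(52.9°) = 311.9 m
total = 292.1 + 311.9 = 604 m

604 m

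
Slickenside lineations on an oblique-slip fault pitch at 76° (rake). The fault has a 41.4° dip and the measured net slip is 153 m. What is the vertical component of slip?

98.2 m

dip-slip = net slip × sin(rake) = 153 m × sin(76°) = 148.5 m
throw = dip-slip × sin(dip) = 148.5 × sin(41.4°) = 98.2 m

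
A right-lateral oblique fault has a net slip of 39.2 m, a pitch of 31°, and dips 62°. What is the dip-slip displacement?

20.2 m

dip-slip = net slip × sin(rake) = 39.2 m × sin(31°) = 20.2 m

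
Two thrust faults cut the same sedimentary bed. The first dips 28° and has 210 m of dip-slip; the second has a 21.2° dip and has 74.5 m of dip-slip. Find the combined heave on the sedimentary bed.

heave_A = 210 × cos(28°) = 185.4 m
heave_B = 74.5 × cos(21.2°) = 69.46 m
total = 185.4 + 69.46 = 255 m

255 m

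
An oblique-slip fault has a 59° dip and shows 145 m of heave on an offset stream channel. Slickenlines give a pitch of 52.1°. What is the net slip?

357 m

dip-slip = heave / cos(dip) = 145 / cos(59°) = 281.5 m
net slip = dip-slip / sin(rake) = 281.5 / sin(52.1°) = 357 m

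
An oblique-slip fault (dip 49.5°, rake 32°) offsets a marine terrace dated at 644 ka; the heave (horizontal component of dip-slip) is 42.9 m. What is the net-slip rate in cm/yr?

dip-slip = heave / cos(dip) = 42.9 / cos(49.5°) = 66.06 m
net slip = dip-slip / sin(rake) = 66.06 / sin(32°) = 124.7 m
rate = 124.7 m / 644 ka = 0.000194 m/yr = 0.0194 cm/yr

0.0194 cm/yr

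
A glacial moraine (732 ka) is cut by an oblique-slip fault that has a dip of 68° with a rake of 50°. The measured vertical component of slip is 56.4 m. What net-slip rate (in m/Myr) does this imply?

108 m/Myr

dip-slip = throw / sin(dip) = 56.4 / sin(68°) = 60.83 m
net slip = dip-slip / sin(rake) = 60.83 / sin(50°) = 79.41 m
rate = 79.41 m / 732 ka = 0.000108 m/yr = 108 m/Myr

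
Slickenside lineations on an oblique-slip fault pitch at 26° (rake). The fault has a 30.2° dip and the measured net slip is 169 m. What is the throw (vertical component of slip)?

dip-slip = net slip × sin(rake) = 169 m × sin(26°) = 74.08 m
throw = dip-slip × sin(dip) = 74.08 × sin(30.2°) = 37.3 m

37.3 m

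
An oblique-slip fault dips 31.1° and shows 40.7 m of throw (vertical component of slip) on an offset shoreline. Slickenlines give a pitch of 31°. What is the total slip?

153 m

dip-slip = throw / sin(dip) = 40.7 / sin(31.1°) = 78.79 m
net slip = dip-slip / sin(rake) = 78.79 / sin(31°) = 153 m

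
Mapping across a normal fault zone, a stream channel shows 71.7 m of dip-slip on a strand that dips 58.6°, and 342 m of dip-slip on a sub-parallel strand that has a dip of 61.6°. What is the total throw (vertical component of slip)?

362 m

throw_A = 71.7 × sin(58.6°) = 61.20 m
throw_B = 342 × sin(61.6°) = 300.8 m
total = 61.20 + 300.8 = 362 m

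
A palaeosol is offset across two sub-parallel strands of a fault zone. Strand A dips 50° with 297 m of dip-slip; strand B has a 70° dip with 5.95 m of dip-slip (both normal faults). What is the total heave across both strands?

193 m

heave_A = 297 × cos(50°) = 190.9 m
heave_B = 5.95 × cos(70°) = 2.035 m
total = 190.9 + 2.035 = 193 m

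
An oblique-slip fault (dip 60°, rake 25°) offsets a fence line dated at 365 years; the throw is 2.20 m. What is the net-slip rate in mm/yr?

16.5 mm/yr

dip-slip = throw / sin(dip) = 2.20 / sin(60°) = 2.540 m
net slip = dip-slip / sin(rake) = 2.540 / sin(25°) = 6.011 m
rate = 6.011 m / 365 years = 0.0165 m/yr = 16.5 mm/yr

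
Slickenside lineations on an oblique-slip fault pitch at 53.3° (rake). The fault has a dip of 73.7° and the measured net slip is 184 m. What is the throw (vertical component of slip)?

142 m

dip-slip = net slip × sin(rake) = 184 m × sin(53.3°) = 147.5 m
throw = dip-slip × sin(dip) = 147.5 × sin(73.7°) = 142 m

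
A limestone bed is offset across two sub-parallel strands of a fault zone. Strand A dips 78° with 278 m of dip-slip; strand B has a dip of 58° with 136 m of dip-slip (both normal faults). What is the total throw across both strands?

throw_A = 278 × sin(78°) = 271.9 m
throw_B = 136 × sin(58°) = 115.3 m
total = 271.9 + 115.3 = 387 m

387 m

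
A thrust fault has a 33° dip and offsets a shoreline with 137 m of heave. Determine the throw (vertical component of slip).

throw = heave × tan(dip) = 137 × tan(33°) = 89 m

89 m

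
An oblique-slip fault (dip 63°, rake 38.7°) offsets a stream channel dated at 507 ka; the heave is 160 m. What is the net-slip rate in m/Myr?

dip-slip = heave / cos(dip) = 160 / cos(63°) = 352.4 m
net slip = dip-slip / sin(rake) = 352.4 / sin(38.7°) = 563.7 m
rate = 563.7 m / 507 ka = 0.00111 m/yr = 1110 m/Myr

1110 m/Myr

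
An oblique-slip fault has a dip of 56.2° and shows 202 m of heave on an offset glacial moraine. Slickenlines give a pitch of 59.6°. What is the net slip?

dip-slip = heave / cos(dip) = 202 / cos(56.2°) = 363.1 m
net slip = dip-slip / sin(rake) = 363.1 / sin(59.6°) = 421 m

421 m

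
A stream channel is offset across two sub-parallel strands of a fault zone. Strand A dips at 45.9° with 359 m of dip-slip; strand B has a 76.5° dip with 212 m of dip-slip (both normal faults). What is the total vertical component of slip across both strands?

throw_A = 359 × sin(45.9°) = 257.8 m
throw_B = 212 × sin(76.5°) = 206.1 m
total = 257.8 + 206.1 = 464 m

464 m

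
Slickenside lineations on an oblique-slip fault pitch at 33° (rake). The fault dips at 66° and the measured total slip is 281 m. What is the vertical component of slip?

140 m

dip-slip = net slip × sin(rake) = 281 m × sin(33°) = 153 m
throw = dip-slip × sin(dip) = 153 × sin(66°) = 140 m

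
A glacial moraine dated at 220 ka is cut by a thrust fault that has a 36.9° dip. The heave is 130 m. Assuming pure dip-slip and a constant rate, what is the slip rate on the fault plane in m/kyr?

0.739 m/kyr

dip-slip = heave / cos(dip) = 130 m / cos(36.9°) = 162.6 m
rate = 162.6 m / 220 ka = 0.000739 m/yr = 0.739 m/kyr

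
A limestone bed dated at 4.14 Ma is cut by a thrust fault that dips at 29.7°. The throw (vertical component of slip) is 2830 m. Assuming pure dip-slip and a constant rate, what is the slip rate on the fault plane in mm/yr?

dip-slip = throw / sin(dip) = 2830 m / sin(29.7°) = 5712 m
rate = 5712 m / 4.14 Ma = 0.00138 m/yr = 1.38 mm/yr

1.38 mm/yr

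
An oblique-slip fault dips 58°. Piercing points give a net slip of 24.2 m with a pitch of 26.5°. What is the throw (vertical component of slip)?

dip-slip = net slip × sin(rake) = 24.2 m × sin(26.5°) = 10.80 m
throw = dip-slip × sin(dip) = 10.80 × sin(58°) = 9.16 m

9.16 m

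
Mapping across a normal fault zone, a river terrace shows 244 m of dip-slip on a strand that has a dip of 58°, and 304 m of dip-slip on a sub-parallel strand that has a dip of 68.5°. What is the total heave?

241 m

heave_A = 244 × cos(58°) = 129.3 m
heave_B = 304 × cos(68.5°) = 111.4 m
total = 129.3 + 111.4 = 241 m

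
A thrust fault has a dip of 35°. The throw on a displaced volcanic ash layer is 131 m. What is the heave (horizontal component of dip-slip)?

heave = throw / tan(dip) = 131 / tan(35°) = 187 m

187 m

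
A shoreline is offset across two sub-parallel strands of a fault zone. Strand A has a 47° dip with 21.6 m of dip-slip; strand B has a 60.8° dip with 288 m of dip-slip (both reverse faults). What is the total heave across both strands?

155 m

heave_A = 21.6 × cos(47°) = 14.73 m
heave_B = 288 × cos(60.8°) = 140.5 m
total = 14.73 + 140.5 = 155 m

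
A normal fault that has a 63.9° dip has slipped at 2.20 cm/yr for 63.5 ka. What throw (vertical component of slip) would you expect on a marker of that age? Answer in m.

dip-slip = rate × time = 2.20 cm/yr × 63.5 ka = 1397 m
throw = dip-slip × sin(dip) = 1397 × sin(63.9°) = 1250 m

1250 m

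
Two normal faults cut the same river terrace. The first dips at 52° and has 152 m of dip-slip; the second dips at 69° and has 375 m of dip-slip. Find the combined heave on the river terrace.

heave_A = 152 × cos(52°) = 93.58 m
heave_B = 375 × cos(69°) = 134.4 m
total = 93.58 + 134.4 = 228 m

228 m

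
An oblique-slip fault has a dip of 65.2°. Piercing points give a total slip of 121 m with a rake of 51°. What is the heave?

39.4 m

dip-slip = net slip × sin(rake) = 121 m × sin(51°) = 94.03 m
heave = dip-slip × cos(dip) = 94.03 × cos(65.2°) = 39.4 m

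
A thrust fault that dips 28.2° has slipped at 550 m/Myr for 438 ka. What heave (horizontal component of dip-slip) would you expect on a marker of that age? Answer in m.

dip-slip = rate × time = 550 m/Myr × 438 ka = 240.9 m
heave = dip-slip × cos(dip) = 240.9 × cos(28.2°) = 212 m

212 m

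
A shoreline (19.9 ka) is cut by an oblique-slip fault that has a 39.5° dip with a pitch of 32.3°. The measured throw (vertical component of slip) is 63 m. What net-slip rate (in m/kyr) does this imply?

dip-slip = throw / sin(dip) = 63 / sin(39.5°) = 99.04 m
net slip = dip-slip / sin(rake) = 99.04 / sin(32.3°) = 185.4 m
rate = 185.4 m / 19.9 ka = 0.00931 m/yr = 9.31 m/kyr

9.31 m/kyr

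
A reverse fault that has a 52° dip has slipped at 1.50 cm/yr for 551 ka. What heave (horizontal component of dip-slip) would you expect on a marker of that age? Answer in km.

dip-slip = rate × time = 1.50 cm/yr × 551 ka = 8265 m
heave = dip-slip × cos(dip) = 8265 × cos(52°) = 5090 m = 5.09 km

5.09 km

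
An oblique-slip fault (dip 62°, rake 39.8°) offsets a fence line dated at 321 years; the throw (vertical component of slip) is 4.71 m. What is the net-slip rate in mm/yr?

dip-slip = throw / sin(dip) = 4.71 / sin(62°) = 5.334 m
net slip = dip-slip / sin(rake) = 5.334 / sin(39.8°) = 8.334 m
rate = 8.334 m / 321 years = 0.0260 m/yr = 26 mm/yr

26 mm/yr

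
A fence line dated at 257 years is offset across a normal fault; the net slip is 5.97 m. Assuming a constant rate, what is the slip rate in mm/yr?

rate = 5.97 m / 257 years = 0.0232 m/yr = 23.2 mm/yr

23.2 mm/yr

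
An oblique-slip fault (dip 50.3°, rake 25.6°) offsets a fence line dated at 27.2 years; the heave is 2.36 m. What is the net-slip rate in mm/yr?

314 mm/yr

dip-slip = heave / cos(dip) = 2.36 / cos(50.3°) = 3.695 m
net slip = dip-slip / sin(rake) = 3.695 / sin(25.6°) = 8.551 m
rate = 8.551 m / 27.2 years = 0.314 m/yr = 314 mm/yr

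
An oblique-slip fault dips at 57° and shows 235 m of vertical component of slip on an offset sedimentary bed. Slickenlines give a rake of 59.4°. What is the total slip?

326 m

dip-slip = throw / sin(dip) = 235 / sin(57°) = 280.2 m
net slip = dip-slip / sin(rake) = 280.2 / sin(59.4°) = 326 m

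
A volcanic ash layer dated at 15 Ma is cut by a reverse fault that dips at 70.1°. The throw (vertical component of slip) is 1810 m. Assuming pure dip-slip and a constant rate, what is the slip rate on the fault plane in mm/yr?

dip-slip = throw / sin(dip) = 1810 m / sin(70.1°) = 1925 m
rate = 1925 m / 15 Ma = 0.000128 m/yr = 0.128 mm/yr

0.128 mm/yr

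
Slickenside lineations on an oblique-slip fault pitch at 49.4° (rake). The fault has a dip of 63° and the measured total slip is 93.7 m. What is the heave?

32.3 m

dip-slip = net slip × sin(rake) = 93.7 m × sin(49.4°) = 71.14 m
heave = dip-slip × cos(dip) = 71.14 × cos(63°) = 32.3 m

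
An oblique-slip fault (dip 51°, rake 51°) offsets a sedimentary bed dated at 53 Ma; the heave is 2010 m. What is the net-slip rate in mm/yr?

dip-slip = heave / cos(dip) = 2010 / cos(51°) = 3194 m
net slip = dip-slip / sin(rake) = 3194 / sin(51°) = 4110 m
rate = 4110 m / 53 Ma = 0.0000775 m/yr = 0.0775 mm/yr

0.0775 mm/yr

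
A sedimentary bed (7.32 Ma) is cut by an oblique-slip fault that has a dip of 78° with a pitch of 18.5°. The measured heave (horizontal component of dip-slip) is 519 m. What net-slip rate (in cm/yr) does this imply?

0.107 cm/yr

dip-slip = heave / cos(dip) = 519 / cos(78°) = 2496 m
net slip = dip-slip / sin(rake) = 2496 / sin(18.5°) = 7867 m
rate = 7867 m / 7.32 Ma = 0.00107 m/yr = 0.107 cm/yr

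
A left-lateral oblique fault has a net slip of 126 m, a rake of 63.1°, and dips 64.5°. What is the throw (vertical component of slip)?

101 m

dip-slip = net slip × sin(rake) = 126 m × sin(63.1°) = 112.4 m
throw = dip-slip × sin(dip) = 112.4 × sin(64.5°) = 101 m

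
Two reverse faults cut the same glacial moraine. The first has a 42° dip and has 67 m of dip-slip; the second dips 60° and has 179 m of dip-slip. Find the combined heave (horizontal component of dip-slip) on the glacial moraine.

139 m

heave_A = 67 × cos(42°) = 49.79 m
heave_B = 179 × cos(60°) = 89.50 m
total = 49.79 + 89.50 = 139 m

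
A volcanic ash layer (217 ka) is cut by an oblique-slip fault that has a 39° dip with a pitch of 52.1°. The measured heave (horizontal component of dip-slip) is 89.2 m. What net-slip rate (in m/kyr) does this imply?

0.670 m/kyr

dip-slip = heave / cos(dip) = 89.2 / cos(39°) = 114.8 m
net slip = dip-slip / sin(rake) = 114.8 / sin(52.1°) = 145.5 m
rate = 145.5 m / 217 ka = 0.000670 m/yr = 0.670 m/kyr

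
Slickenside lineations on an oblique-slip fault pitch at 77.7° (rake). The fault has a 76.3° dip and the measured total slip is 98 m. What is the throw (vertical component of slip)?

dip-slip = net slip × sin(rake) = 98 m × sin(77.7°) = 95.75 m
throw = dip-slip × sin(dip) = 95.75 × sin(76.3°) = 93 m

93 m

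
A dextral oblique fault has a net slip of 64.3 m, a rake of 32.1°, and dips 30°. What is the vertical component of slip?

dip-slip = net slip × sin(rake) = 64.3 m × sin(32.1°) = 34.17 m
throw = dip-slip × sin(dip) = 34.17 × sin(30°) = 17.1 m

17.1 m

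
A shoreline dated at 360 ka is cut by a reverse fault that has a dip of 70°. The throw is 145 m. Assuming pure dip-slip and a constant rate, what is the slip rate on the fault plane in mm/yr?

0.429 mm/yr

dip-slip = throw / sin(dip) = 145 m / sin(70°) = 154.3 m
rate = 154.3 m / 360 ka = 0.000429 m/yr = 0.429 mm/yr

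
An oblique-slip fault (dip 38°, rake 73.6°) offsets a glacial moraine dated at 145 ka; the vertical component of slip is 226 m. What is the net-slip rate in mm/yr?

dip-slip = throw / sin(dip) = 226 / sin(38°) = 367.1 m
net slip = dip-slip / sin(rake) = 367.1 / sin(73.6°) = 382.7 m
rate = 382.7 m / 145 ka = 0.00264 m/yr = 2.64 mm/yr

2.64 mm/yr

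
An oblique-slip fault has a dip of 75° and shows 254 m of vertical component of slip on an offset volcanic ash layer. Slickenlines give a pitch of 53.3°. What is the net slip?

328 m

dip-slip = throw / sin(dip) = 254 / sin(75°) = 263 m
net slip = dip-slip / sin(rake) = 263 / sin(53.3°) = 328 m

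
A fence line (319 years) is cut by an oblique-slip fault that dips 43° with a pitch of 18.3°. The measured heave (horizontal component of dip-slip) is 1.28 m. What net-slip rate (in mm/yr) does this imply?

17.5 mm/yr

dip-slip = heave / cos(dip) = 1.28 / cos(43°) = 1.750 m
net slip = dip-slip / sin(rake) = 1.750 / sin(18.3°) = 5.574 m
rate = 5.574 m / 319 years = 0.0175 m/yr = 17.5 mm/yr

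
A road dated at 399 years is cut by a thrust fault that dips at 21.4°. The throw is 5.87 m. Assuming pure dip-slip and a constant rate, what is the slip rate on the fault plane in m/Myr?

dip-slip = throw / sin(dip) = 5.87 m / sin(21.4°) = 16.09 m
rate = 16.09 m / 399 years = 0.0403 m/yr = 40300 m/Myr

40300 m/Myr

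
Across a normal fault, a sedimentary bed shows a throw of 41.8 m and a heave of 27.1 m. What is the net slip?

net slip = √(throw² + heave²) = √(41.8² + 27.1²) = 49.8 m

49.8 m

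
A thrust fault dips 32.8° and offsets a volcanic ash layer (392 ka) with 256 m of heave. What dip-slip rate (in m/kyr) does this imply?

0.777 m/kyr

dip-slip = heave / cos(dip) = 256 m / cos(32.8°) = 304.6 m
rate = 304.6 m / 392 ka = 0.000777 m/yr = 0.777 m/kyr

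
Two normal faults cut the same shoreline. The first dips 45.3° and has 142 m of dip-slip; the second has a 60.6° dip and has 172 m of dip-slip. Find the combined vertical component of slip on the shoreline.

throw_A = 142 × sin(45.3°) = 100.9 m
throw_B = 172 × sin(60.6°) = 149.8 m
total = 100.9 + 149.8 = 251 m

251 m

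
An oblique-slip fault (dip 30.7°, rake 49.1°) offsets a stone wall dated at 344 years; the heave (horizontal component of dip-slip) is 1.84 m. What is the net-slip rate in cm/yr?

0.823 cm/yr

dip-slip = heave / cos(dip) = 1.84 / cos(30.7°) = 2.140 m
net slip = dip-slip / sin(rake) = 2.140 / sin(49.1°) = 2.831 m
rate = 2.831 m / 344 years = 0.00823 m/yr = 0.823 cm/yr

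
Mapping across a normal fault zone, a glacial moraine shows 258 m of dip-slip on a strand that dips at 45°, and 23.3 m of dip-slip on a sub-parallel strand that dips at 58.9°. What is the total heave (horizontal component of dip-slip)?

194 m

heave_A = 258 × cos(45°) = 182.4 m
heave_B = 23.3 × cos(58.9°) = 12.04 m
total = 182.4 + 12.04 = 194 m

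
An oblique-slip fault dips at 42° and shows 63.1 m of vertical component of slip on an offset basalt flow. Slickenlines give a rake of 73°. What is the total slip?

dip-slip = throw / sin(dip) = 63.1 / sin(42°) = 94.30 m
net slip = dip-slip / sin(rake) = 94.30 / sin(73°) = 98.6 m

98.6 m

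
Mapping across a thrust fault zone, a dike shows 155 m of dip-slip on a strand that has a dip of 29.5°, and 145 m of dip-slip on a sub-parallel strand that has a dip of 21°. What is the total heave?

270 m

heave_A = 155 × cos(29.5°) = 134.9 m
heave_B = 145 × cos(21°) = 135.4 m
total = 134.9 + 135.4 = 270 m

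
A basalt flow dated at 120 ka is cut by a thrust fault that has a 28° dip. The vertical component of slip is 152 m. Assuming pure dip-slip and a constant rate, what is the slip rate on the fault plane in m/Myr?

dip-slip = throw / sin(dip) = 152 m / sin(28°) = 323.8 m
rate = 323.8 m / 120 ka = 0.00270 m/yr = 2700 m/Myr

2700 m/Myr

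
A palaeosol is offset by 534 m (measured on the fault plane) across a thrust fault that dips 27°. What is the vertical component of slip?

throw = dip-slip × sin(dip) = 534 m × sin(27°) = 242 m

242 m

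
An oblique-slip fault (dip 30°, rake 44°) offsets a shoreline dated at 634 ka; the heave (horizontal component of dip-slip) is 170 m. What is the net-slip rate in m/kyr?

0.446 m/kyr

dip-slip = heave / cos(dip) = 170 / cos(30°) = 196.3 m
net slip = dip-slip / sin(rake) = 196.3 / sin(44°) = 282.6 m
rate = 282.6 m / 634 ka = 0.000446 m/yr = 0.446 m/kyr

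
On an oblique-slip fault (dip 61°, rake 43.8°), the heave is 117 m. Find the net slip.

349 m

dip-slip = heave / cos(dip) = 117 / cos(61°) = 241.3 m
net slip = dip-slip / sin(rake) = 241.3 / sin(43.8°) = 349 m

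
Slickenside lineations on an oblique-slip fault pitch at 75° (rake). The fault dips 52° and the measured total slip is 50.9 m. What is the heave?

dip-slip = net slip × sin(rake) = 50.9 m × sin(75°) = 49.17 m
heave = dip-slip × cos(dip) = 49.17 × cos(52°) = 30.3 m

30.3 m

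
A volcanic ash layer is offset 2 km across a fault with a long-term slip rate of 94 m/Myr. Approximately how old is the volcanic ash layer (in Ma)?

age = offset / rate = 2 km / (94 m/Myr) = 2.13e+07 yr = 21.3 Ma

21.3 Ma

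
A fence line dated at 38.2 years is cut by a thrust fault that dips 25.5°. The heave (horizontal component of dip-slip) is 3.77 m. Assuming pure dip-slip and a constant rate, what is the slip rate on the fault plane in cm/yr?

dip-slip = heave / cos(dip) = 3.77 m / cos(25.5°) = 4.177 m
rate = 4.177 m / 38.2 years = 0.109 m/yr = 10.9 cm/yr

10.9 cm/yr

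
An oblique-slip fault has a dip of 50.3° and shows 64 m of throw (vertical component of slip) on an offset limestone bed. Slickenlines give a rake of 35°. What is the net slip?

145 m

dip-slip = throw / sin(dip) = 64 / sin(50.3°) = 83.18 m
net slip = dip-slip / sin(rake) = 83.18 / sin(35°) = 145 m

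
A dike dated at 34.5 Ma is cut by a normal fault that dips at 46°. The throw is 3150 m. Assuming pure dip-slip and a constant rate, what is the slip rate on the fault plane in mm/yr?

0.127 mm/yr

dip-slip = throw / sin(dip) = 3150 m / sin(46°) = 4379 m
rate = 4379 m / 34.5 Ma = 0.000127 m/yr = 0.127 mm/yr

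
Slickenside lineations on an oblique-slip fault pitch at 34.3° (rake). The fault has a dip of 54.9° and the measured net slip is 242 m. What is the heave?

dip-slip = net slip × sin(rake) = 242 m × sin(34.3°) = 136.4 m
heave = dip-slip × cos(dip) = 136.4 × cos(54.9°) = 78.4 m

78.4 m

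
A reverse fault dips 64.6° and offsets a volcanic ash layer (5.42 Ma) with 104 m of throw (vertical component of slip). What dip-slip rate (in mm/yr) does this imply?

0.0212 mm/yr

dip-slip = throw / sin(dip) = 104 m / sin(64.6°) = 115.1 m
rate = 115.1 m / 5.42 Ma = 0.0000212 m/yr = 0.0212 mm/yr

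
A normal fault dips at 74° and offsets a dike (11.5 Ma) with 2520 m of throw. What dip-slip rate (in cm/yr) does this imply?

dip-slip = throw / sin(dip) = 2520 m / sin(74°) = 2622 m
rate = 2622 m / 11.5 Ma = 0.000228 m/yr = 0.0228 cm/yr

0.0228 cm/yr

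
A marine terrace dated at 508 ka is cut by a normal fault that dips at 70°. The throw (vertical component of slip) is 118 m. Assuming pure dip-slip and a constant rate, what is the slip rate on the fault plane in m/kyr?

dip-slip = throw / sin(dip) = 118 m / sin(70°) = 125.6 m
rate = 125.6 m / 508 ka = 0.000247 m/yr = 0.247 m/kyr

0.247 m/kyr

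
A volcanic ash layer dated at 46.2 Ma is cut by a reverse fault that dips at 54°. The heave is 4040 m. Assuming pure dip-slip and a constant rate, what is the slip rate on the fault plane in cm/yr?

0.0149 cm/yr

dip-slip = heave / cos(dip) = 4040 m / cos(54°) = 6873 m
rate = 6873 m / 46.2 Ma = 0.000149 m/yr = 0.0149 cm/yr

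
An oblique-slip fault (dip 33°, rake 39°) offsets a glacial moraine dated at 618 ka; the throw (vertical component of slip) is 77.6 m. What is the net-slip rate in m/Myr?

dip-slip = throw / sin(dip) = 77.6 / sin(33°) = 142.5 m
net slip = dip-slip / sin(rake) = 142.5 / sin(39°) = 226.4 m
rate = 226.4 m / 618 ka = 0.000366 m/yr = 366 m/Myr

366 m/Myr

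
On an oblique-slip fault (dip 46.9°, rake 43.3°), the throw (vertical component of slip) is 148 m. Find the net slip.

296 m

dip-slip = throw / sin(dip) = 148 / sin(46.9°) = 202.7 m
net slip = dip-slip / sin(rake) = 202.7 / sin(43.3°) = 296 m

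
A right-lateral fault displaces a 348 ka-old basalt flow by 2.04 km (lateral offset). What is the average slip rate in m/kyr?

rate = 2.04 km / 348 ka = 0.00586 m/yr = 5.86 m/kyr

5.86 m/kyr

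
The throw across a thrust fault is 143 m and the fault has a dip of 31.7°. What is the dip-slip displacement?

dip-slip = throw / sin(dip) = 143 / sin(31.7°) = 272 m

272 m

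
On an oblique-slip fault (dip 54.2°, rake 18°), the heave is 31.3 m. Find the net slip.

dip-slip = heave / cos(dip) = 31.3 / cos(54.2°) = 53.51 m
net slip = dip-slip / sin(rake) = 53.51 / sin(18°) = 173 m

173 m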